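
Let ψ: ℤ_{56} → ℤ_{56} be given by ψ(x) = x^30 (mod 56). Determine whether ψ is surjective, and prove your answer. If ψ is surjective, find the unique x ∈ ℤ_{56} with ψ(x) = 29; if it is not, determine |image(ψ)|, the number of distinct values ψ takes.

ψ(1) = 1^30 = 1.
ψ(3): Repeated squaring mod 56: 3^1 ≡ 3, 3^2 ≡ 3² = 9, 3^4 ≡ 9² = 81 ≡ 25, 3^8 ≡ 25² = 625 ≡ 9, 3^16 ≡ 9² = 81 ≡ 25. Since 30 = 16 + 8 + 4 + 2, 3^30 ≡ 25·9·25·9: 25·9 = 225 ≡ 1, then 1·25 = 25, then 25·9 = 225 ≡ 1. So 3^30 ≡ 1 (mod 56).
So ψ(1) = ψ(3) = 1 while 1 ≠ 3, hence ψ is not injective.
A non-injective map from the 56-element set ℤ_{56} to itself takes at most 55 distinct values, so it cannot be surjective. Thus ψ is not surjective.
Since ψ is not surjective, we determine |image(ψ)|. Computing x^30 mod 56 for each x (by repeated squaring, reducing mod 56 at every step), the values ψ(0), ψ(1), …, ψ(55) are: 0, 1, 8, 1, 8, 1, 8, 49, 8, 1, 8, 1, 8, 1, 0, 1, 8, 1, 8, 1, 8, 49, 8, 1, 8, 1, 8, 1, 0, 1, 8, 1, 8, 1, 8, 49, 8, 1, 8, 1, 8, 1, 0, 1, 8, 1, 8, 1, 8, 49, 8, 1, 8, 1, 8, 1.
The distinct values are {0, 1, 8, 49}; there are 4 of them.

4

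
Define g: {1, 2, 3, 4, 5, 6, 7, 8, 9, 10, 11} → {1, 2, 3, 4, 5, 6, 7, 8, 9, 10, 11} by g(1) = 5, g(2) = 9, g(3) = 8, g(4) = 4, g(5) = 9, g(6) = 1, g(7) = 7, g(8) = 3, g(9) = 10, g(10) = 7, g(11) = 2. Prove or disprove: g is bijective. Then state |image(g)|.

g(2) = 9 = g(5) with 2 ≠ 5, so g is not injective, hence not bijective.
The image of g is {1, 2, 3, 4, 5, 7, 8, 9, 10}, which has 9 elements.

9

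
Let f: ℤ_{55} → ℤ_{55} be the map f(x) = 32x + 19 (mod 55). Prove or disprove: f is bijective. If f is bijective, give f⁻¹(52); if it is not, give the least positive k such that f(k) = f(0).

If f(u) = f(v), then 32u ≡ 32v (mod 55). Because gcd(32, 55) = 1, we may cancel 32 to get u ≡ v (mod 55).
We now compute 32⁻¹ mod 55 explicitly. Euclid's algorithm: 55 = 1·32 + 23, 32 = 1·23 + 9, 23 = 2·9 + 5, 9 = 1·5 + 4, 5 = 1·4 + 1; back-substituting gives 1 = 43·32 − 25·55, so 32⁻¹ ≡ 43 (mod 55).
For any y ∈ ℤ_{55}, x = 43(y − 19) mod 55 satisfies f(x) = 32·43(y − 19) + 19 ≡ y (since 32·43 ≡ 1 mod 55). So every y has a preimage.
Thus f is bijective.
Since f is bijective, we compute f⁻¹(52): solve 32x + 19 ≡ 52 (mod 55), i.e. 32x ≡ 33 (mod 55).
Multiplying by 32⁻¹ = 43 gives x ≡ 43·33 = 1419 = 25·55 + 44 ≡ 44 (mod 55).
Check: f(44) = 32·44 + 19 = 1427 = 25·55 + 52 ≡ 52 (mod 55).

44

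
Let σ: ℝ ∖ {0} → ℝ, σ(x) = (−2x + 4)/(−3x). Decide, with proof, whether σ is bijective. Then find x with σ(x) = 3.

-4/7

If σ(x) = 2/3, cross-multiplying gives −3(−2x + 4) = −2(−3x), which simplifies to −12 = 0 — false.  So 2/3 has no preimage and σ is not surjective.
Therefore σ is not bijective.
Solving σ(x) = 3: cross-multiplying gives −2x + 4 = 3(−3x), which rearranges to 7x = −4, so x = −4/7.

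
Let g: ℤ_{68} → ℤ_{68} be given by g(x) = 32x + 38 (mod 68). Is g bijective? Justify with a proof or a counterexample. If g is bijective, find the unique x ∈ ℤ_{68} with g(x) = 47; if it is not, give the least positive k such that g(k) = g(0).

17

We have gcd(32, 68) = 4 > 1. Taking s = 0 and t = 17: g(0) = 38 and g(17) = 32·17 + 38 = 582 ≡ 38 (mod 68).
So g(0) = g(17) while 0 ≠ 17, therefore g is not injective, hence not bijective.
Since g is not bijective, we find the least positive k with g(k) = g(0): this means 32k ≡ 0 (mod 68), i.e. 68 ∣ 32k. Since gcd(32, 68) = 4, dividing through by 4 this holds exactly when 17 ∣ 8k, and as gcd(8, 17) = 1, exactly when 17 ∣ k.
The smallest positive such k is 17.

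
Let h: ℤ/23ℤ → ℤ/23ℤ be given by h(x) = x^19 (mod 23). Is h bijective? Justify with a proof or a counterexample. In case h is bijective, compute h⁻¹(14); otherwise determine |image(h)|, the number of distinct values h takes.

19

Since 23 is prime, the nonzero elements of ℤ/23ℤ form a cyclic group of order 22.
As gcd(19, 22) = 1, raising to the 19th power is a bijection on this group: if a^19 ≡ b^19 then (ab^{−1})^19 = 1, and the only element of order dividing gcd(19, 22) = 1 is 1, so a = b.
With h(0) = 0 this makes h injective on all of ℤ/23ℤ, hence bijective (finite equal-size domain and codomain). In particular h is bijective.
Since h is bijective, we find the preimage of 14. The inverse of x ↦ x^19 on (ℤ/23ℤ)^× is x ↦ x^7, because 19·7 = 133 = 6·22 + 1 ≡ 1 (mod 22) and x^{22} = 1 for x ≠ 0 (Fermat). So h⁻¹(14) = 14^7 mod 23.
Repeated squaring mod 23: 14^1 ≡ 14, 14^2 ≡ 14² = 196 ≡ 12, 14^4 ≡ 12² = 144 ≡ 6. Since 7 = 4 + 2 + 1, 14^7 ≡ 6·12·14: 6·12 = 72 ≡ 3, then 3·14 = 42 ≡ 19. So 14^7 ≡ 19 (mod 23).
Hence h⁻¹(14) = 19.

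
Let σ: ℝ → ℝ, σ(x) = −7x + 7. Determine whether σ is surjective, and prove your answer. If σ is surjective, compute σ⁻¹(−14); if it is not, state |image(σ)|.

3

For any y ∈ ℝ, x = (y − 7)/(−7) satisfies σ(x) = y.
Therefore σ is surjective.
Since σ is surjective, we compute σ⁻¹(−14) = (−14 − 7)/(−7) = 3.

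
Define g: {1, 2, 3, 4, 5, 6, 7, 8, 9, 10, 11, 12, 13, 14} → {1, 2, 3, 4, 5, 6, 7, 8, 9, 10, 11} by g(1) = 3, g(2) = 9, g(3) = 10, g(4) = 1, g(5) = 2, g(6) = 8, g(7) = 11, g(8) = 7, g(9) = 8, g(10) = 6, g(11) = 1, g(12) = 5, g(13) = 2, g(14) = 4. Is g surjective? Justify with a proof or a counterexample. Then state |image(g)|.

11

Every element of the codomain has a preimage: 1 = g(4), 2 = g(5), 3 = g(1), 4 = g(14), 5 = g(12), 6 = g(10), 7 = g(8), 8 = g(6), 9 = g(2), 10 = g(3), 11 = g(7).
Thus g is surjective.
The image of g is {1, 2, 3, 4, 5, 6, 7, 8, 9, 10, 11}, which has 11 elements.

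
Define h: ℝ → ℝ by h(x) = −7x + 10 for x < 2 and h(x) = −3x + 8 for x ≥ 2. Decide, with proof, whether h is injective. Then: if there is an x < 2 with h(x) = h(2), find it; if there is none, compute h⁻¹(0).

Both pieces are strictly decreasing (slopes −7 and −3), so each is injective on its own interval.
The left piece maps (−∞, 2) onto (−4, ∞); the right piece maps [2, ∞) onto (−∞, 2].
These images overlap. In particular h(2) = 2 (right piece), and solving −7x + 10 = 2 on the left piece gives x = 8/7 < 2.
So h(8/7) = h(2) with 8/7 ≠ 2, and h is not injective. This x = 8/7 is the requested value below 2.

8/7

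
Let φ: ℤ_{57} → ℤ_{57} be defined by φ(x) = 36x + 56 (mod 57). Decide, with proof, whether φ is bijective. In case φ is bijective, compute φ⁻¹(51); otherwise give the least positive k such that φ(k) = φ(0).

19

Recall that φ is injective when φ(u) = φ(v) forces u = v.
We have gcd(36, 57) = 3 > 1. Taking u = 0 and v = 19: φ(0) = 56 and φ(19) = 36·19 + 56 = 740 ≡ 56 (mod 57).
So φ(0) = φ(19) while 0 ≠ 19, thus φ is not injective, hence not bijective.
Since φ is not bijective, we find the least positive k with φ(k) = φ(0): this means 36k ≡ 0 (mod 57), i.e. 57 ∣ 36k. Since gcd(36, 57) = 3, dividing through by 3 this holds exactly when 19 ∣ 12k, and as gcd(12, 19) = 1, exactly when 19 ∣ k.
The smallest positive such k is 19.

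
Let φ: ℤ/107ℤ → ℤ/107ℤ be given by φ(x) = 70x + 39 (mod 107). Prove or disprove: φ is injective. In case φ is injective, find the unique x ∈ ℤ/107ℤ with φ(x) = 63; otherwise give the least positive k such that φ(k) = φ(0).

Suppose φ(x_1) = φ(x_2) in ℤ/107ℤ. Then 70x_1 + 39 ≡ 70x_2 + 39 (mod 107), so 70(x_1 − x_2) ≡ 0 (mod 107).
Since gcd(70, 107) = 1, 70 is invertible modulo 107, therefore x_1 − x_2 ≡ 0 (mod 107), i.e. x_1 = x_2.
So φ is injective.
We now compute 70⁻¹ mod 107 explicitly. Euclid's algorithm: 107 = 1·70 + 37, 70 = 1·37 + 33, 37 = 1·33 + 4, 33 = 8·4 + 1; back-substituting gives 1 = 26·70 − 17·107, so 70⁻¹ ≡ 26 (mod 107).
Since φ is injective, we find φ⁻¹(63): we need 70x ≡ 63 − 39 ≡ 24 (mod 107). Using 70⁻¹ = 26: x ≡ 26·24 = 624 = 5·107 + 89, so x = 89.
Check: φ(89) = 70·89 + 39 = 6269 = 58·107 + 63 ≡ 63 (mod 107).

89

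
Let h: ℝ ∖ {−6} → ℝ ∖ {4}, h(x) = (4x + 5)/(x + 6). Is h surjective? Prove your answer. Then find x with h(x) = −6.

For any y ≠ 4, solving y(x + 6) = 4x + 5 for x gives a well-defined x ≠ −6. So h is surjective.
Solving h(x) = −6: cross-multiplying gives 4x + 5 = −6(x + 6), which rearranges to 10x = −41, so x = −41/10.

-41/10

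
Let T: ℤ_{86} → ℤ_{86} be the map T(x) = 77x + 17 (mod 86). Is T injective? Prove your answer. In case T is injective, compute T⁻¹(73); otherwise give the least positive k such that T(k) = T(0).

32

If T(x_1) = T(x_2), then 77x_1 ≡ 77x_2 (mod 86). Because gcd(77, 86) = 1, we may cancel 77 to get x_1 ≡ x_2 (mod 86).
Therefore T is injective.
We now compute 77⁻¹ mod 86 explicitly. Euclid's algorithm: 86 = 1·77 + 9, 77 = 8·9 + 5, 9 = 1·5 + 4, 5 = 1·4 + 1; back-substituting gives 1 = 19·77 − 17·86, so 77⁻¹ ≡ 19 (mod 86).
Since T is injective, we compute T⁻¹(73): solve 77x + 17 ≡ 73 (mod 86), i.e. 77x ≡ 56 (mod 86).
Multiplying by 77⁻¹ = 19 gives x ≡ 19·56 = 1064 = 12·86 + 32 ≡ 32 (mod 86).
Check: T(32) = 77·32 + 17 = 2481 = 28·86 + 73 ≡ 73 (mod 86).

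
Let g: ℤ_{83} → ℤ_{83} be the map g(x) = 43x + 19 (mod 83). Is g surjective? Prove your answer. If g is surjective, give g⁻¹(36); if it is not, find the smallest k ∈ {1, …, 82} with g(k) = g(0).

39

Recall: g is surjective if every y in the codomain equals g(x) for some x in the domain.
Since gcd(43, 83) = 1, 43 is invertible modulo 83. Euclid's algorithm: 83 = 1·43 + 40, 43 = 1·40 + 3, 40 = 13·3 + 1; back-substituting gives 1 = 56·43 − 29·83, so 43⁻¹ ≡ 56 (mod 83).
Then y ↦ 56(y − 19) is a two-sided inverse to g, so every y ∈ ℤ_{83} has a preimage.
Hence g is surjective.
Since g is surjective, we find g⁻¹(36): we need 43x ≡ 36 − 19 ≡ 17 (mod 83). Using 43⁻¹ = 56: x ≡ 56·17 = 952 = 11·83 + 39, so x = 39.
Check: g(39) = 43·39 + 19 = 1696 = 20·83 + 36 ≡ 36 (mod 83).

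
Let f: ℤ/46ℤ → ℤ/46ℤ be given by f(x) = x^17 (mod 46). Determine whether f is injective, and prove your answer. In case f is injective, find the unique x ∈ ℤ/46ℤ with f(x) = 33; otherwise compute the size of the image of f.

Computing x^17 mod 46 for each x (by repeated squaring, reducing mod 46 at every step), the values f(0), f(1), …, f(45) are: 0, 1, 18, 39, 2, 15, 12, 19, 36, 3, 40, 37, 32, 29, 20, 33, 4, 11, 8, 21, 30, 5, 22, 23, 24, 41, 16, 25, 38, 35, 42, 13, 26, 17, 14, 9, 6, 43, 10, 27, 34, 31, 44, 7, 28, 45.
Every element of ℤ/46ℤ appears exactly once in this list, so f is a bijection, and in particular injective.
Since f is injective, we read off the preimage of 33 from the same table: f(15) = 33, so f⁻¹(33) = 15.

15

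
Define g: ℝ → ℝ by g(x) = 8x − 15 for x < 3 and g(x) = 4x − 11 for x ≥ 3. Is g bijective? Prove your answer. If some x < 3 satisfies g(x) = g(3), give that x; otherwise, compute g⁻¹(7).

2

Both pieces are strictly increasing (slopes 8 and 4), so each is injective on its own interval.
The left piece maps (−∞, 3) onto (−∞, 9); the right piece maps [3, ∞) onto [1, ∞).
These images overlap. In particular g(3) = 1 (right piece), and solving 8x − 15 = 1 on the left piece gives x = 2 < 3.
So g(2) = g(3) with 2 ≠ 3, and g is not injective, hence not bijective. This x = 2 is the requested value below 3.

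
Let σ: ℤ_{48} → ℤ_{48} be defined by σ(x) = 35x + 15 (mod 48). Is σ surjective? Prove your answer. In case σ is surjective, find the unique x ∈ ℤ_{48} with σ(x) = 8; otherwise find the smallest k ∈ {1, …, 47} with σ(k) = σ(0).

Since gcd(35, 48) = 1, 35 is invertible modulo 48. Euclid's algorithm: 48 = 1·35 + 13, 35 = 2·13 + 9, 13 = 1·9 + 4, 9 = 2·4 + 1; back-substituting gives 1 = 11·35 − 8·48, so 35⁻¹ ≡ 11 (mod 48).
Then y ↦ 11(y − 15) is a two-sided inverse to σ, so every y ∈ ℤ_{48} has a preimage.
Thus σ is surjective.
Since σ is surjective, we find σ⁻¹(8): we need 35x ≡ 8 − 15 ≡ 41 (mod 48). Using 35⁻¹ = 11: x ≡ 11·41 = 451 = 9·48 + 19, so x = 19.
Check: σ(19) = 35·19 + 15 = 680 = 14·48 + 8 ≡ 8 (mod 48).

19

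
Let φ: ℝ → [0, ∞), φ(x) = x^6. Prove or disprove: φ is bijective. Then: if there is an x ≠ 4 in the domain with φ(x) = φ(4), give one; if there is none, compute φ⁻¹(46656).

φ(4) = 4096 = (−4)^6 = φ(−4) (since 6 is even), with 4 ≠ −4. So φ is not injective, hence not bijective.
For the follow-up, such an x exists: taking x = −4 ∈ ℝ gives φ(−4) = 4096 = φ(4) with −4 ≠ 4.

-4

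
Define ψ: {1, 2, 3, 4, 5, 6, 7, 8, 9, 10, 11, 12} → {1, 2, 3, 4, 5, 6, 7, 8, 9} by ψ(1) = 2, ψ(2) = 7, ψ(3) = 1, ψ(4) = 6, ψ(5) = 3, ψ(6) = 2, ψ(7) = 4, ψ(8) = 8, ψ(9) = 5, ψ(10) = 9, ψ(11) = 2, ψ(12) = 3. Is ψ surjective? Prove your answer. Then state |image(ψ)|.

9

Every element of the codomain has a preimage: 1 = ψ(3), 2 = ψ(1), 3 = ψ(5), 4 = ψ(7), 5 = ψ(9), 6 = ψ(4), 7 = ψ(2), 8 = ψ(8), 9 = ψ(10).
Therefore ψ is surjective.
The image of ψ is {1, 2, 3, 4, 5, 6, 7, 8, 9}, which has 9 elements.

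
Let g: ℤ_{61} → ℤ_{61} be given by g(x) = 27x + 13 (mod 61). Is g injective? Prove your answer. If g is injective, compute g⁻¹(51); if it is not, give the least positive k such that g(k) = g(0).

By definition, g is injective if g(u) = g(v) implies u = v.
Suppose g(u) = g(v) in ℤ_{61}. Then 27u + 13 ≡ 27v + 13 (mod 61), hence 27(u − v) ≡ 0 (mod 61).
Since gcd(27, 61) = 1, 27 is invertible modulo 61, thus u − v ≡ 0 (mod 61), i.e. u = v.
Therefore g is injective.
We now compute 27⁻¹ mod 61 explicitly. Euclid's algorithm: 61 = 2·27 + 7, 27 = 3·7 + 6, 7 = 1·6 + 1; back-substituting gives 1 = 52·27 − 23·61, so 27⁻¹ ≡ 52 (mod 61).
Since g is injective, we compute g⁻¹(51): solve 27x + 13 ≡ 51 (mod 61), i.e. 27x ≡ 38 (mod 61).
Multiplying by 27⁻¹ = 52 gives x ≡ 52·38 = 1976 = 32·61 + 24 ≡ 24 (mod 61).
Check: g(24) = 27·24 + 13 = 661 = 10·61 + 51 ≡ 51 (mod 61).

24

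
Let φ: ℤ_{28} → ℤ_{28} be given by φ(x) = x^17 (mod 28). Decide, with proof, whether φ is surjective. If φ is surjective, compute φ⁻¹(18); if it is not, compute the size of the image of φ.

φ(0) = 0^17 = 0.
φ(14): Repeated squaring mod 28: 14^1 ≡ 14, 14^2 ≡ 14² = 196 ≡ 0, 14^4 ≡ 0² = 0, 14^8 ≡ 0² = 0, 14^16 ≡ 0² = 0. Since 17 = 16 + 1, 14^17 ≡ 0·14: 0·14 = 0. So 14^17 ≡ 0 (mod 28).
So φ(0) = φ(14) = 0 while 0 ≠ 14, hence φ is not injective.
A non-injective map from the 28-element set ℤ_{28} to itself takes at most 27 distinct values, so it cannot be surjective. Thus φ is not surjective.
Since φ is not surjective, we determine |image(φ)|. Computing x^17 mod 28 for each x (by repeated squaring, reducing mod 28 at every step), the values φ(0), φ(1), …, φ(27) are: 0, 1, 4, 19, 16, 17, 20, 7, 8, 25, 12, 23, 24, 13, 0, 15, 4, 5, 16, 3, 20, 21, 8, 11, 12, 9, 24, 27.
The distinct values are {0, 1, 3, 4, 5, 7, 8, 9, 11, 12, 13, 15, 16, 17, 19, 20, 21, 23, 24, 25, 27}; there are 21 of them.

21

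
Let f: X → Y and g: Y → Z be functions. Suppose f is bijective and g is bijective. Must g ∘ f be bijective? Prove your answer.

Injectivity: if g(f(u)) = g(f(v)) then f(u) = f(v) (g injective) so u = v (f injective).
Surjectivity: for c ∈ Z pick b with g(b) = c, then a with f(a) = b; then (g ∘ f)(a) = c.
Therefore g ∘ f is bijective.

bijective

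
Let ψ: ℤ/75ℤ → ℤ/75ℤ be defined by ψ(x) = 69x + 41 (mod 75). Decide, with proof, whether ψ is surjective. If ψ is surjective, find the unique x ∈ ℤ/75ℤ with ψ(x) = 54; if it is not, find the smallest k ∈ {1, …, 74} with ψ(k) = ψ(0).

Recall that surjectivity means every element of the codomain has a preimage under ψ.
Since gcd(69, 75) = 3, we have 69x ≡ 0 (mod 3) for all x, so ψ(x) ≡ 2 (mod 3).
But 0 ≢ 2 (mod 3), so 0 ∈ ℤ/75ℤ has no preimage. So ψ is not surjective.
Since ψ is not surjective, we find the least positive k with ψ(k) = ψ(0): this means 69k ≡ 0 (mod 75), i.e. 75 ∣ 69k. Since gcd(69, 75) = 3, dividing through by 3 this holds exactly when 25 ∣ 23k, and as gcd(23, 25) = 1, exactly when 25 ∣ k.
The smallest positive such k is 25.

25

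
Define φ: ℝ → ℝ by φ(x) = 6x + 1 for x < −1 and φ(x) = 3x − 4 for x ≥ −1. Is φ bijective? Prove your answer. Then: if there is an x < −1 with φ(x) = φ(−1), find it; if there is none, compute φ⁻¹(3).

-4/3

Both pieces are strictly increasing (slopes 6 and 3), so each is injective on its own interval.
The left piece maps (−∞, −1) onto (−∞, −5); the right piece maps [−1, ∞) onto [−7, ∞).
These images overlap. In particular φ(−1) = −7 (right piece), and solving 6x + 1 = −7 on the left piece gives x = −4/3 < −1.
So φ(−4/3) = φ(−1) with −4/3 ≠ −1, and φ is not injective, hence not bijective. This x = −4/3 is the requested value below −1.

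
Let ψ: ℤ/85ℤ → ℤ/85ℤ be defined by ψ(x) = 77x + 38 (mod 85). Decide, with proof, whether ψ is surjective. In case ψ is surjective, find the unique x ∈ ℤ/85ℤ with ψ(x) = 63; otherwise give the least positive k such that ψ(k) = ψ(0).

50

By definition, ψ is surjective if every y in the codomain equals ψ(x) for some x in the domain.
Since gcd(77, 85) = 1, 77 is invertible modulo 85. Euclid's algorithm: 85 = 1·77 + 8, 77 = 9·8 + 5, 8 = 1·5 + 3, 5 = 1·3 + 2, 3 = 1·2 + 1; back-substituting gives 1 = 53·77 − 48·85, so 77⁻¹ ≡ 53 (mod 85).
For any y ∈ ℤ/85ℤ, x = 53(y − 38) mod 85 satisfies ψ(x) = 77·53(y − 38) + 38 ≡ y (since 77·53 ≡ 1 mod 85). So every y has a preimage.
So ψ is surjective.
Since ψ is surjective, we find ψ⁻¹(63): we need 77x ≡ 63 − 38 ≡ 25 (mod 85). Using 77⁻¹ = 53: x ≡ 53·25 = 1325 = 15·85 + 50, so x = 50.
Check: ψ(50) = 77·50 + 38 = 3888 = 45·85 + 63 ≡ 63 (mod 85).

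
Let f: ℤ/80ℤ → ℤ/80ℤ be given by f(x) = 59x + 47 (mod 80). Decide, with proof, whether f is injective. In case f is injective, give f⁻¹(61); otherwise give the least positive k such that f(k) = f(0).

26

If f(x_1) = f(x_2), then 59x_1 ≡ 59x_2 (mod 80). Because gcd(59, 80) = 1, we may cancel 59 to get x_1 ≡ x_2 (mod 80).
Hence f is injective.
We now compute 59⁻¹ mod 80 explicitly. Euclid's algorithm: 80 = 1·59 + 21, 59 = 2·21 + 17, 21 = 1·17 + 4, 17 = 4·4 + 1; back-substituting gives 1 = 19·59 − 14·80, so 59⁻¹ ≡ 19 (mod 80).
Since f is injective, we compute f⁻¹(61): solve 59x + 47 ≡ 61 (mod 80), i.e. 59x ≡ 14 (mod 80).
Multiplying by 59⁻¹ = 19 gives x ≡ 19·14 = 266 = 3·80 + 26 ≡ 26 (mod 80).
Check: f(26) = 59·26 + 47 = 1581 = 19·80 + 61 ≡ 61 (mod 80).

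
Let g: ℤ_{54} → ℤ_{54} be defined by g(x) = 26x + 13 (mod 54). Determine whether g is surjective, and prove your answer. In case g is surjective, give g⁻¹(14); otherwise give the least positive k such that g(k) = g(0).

27

Recall: g is surjective if every y in the codomain equals g(x) for some x in the domain.
Since gcd(26, 54) = 2, we have 26x ≡ 0 (mod 2) for all x, so g(x) ≡ 1 (mod 2).
But 0 ≢ 1 (mod 2), so 0 ∈ ℤ_{54} has no preimage. Hence g is not surjective.
Since g is not surjective, we find the least positive k with g(k) = g(0): this means 26k ≡ 0 (mod 54), i.e. 54 ∣ 26k. Since gcd(26, 54) = 2, dividing through by 2 this holds exactly when 27 ∣ 13k, and as gcd(13, 27) = 1, exactly when 27 ∣ k.
The smallest positive such k is 27.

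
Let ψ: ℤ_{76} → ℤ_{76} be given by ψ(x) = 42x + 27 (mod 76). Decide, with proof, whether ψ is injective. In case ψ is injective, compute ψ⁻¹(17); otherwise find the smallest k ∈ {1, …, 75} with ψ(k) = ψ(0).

38

Recall that injectivity means: for all s, t in the domain, ψ(s) = ψ(t) implies s = t.
We have gcd(42, 76) = 2 > 1. Taking s = 0 and t = 38: ψ(0) = 27 and ψ(38) = 42·38 + 27 = 1623 ≡ 27 (mod 76).
So ψ(0) = ψ(38) while 0 ≠ 38, hence ψ is not injective.
Since ψ is not injective, we find the least positive k with ψ(k) = ψ(0): this means 42k ≡ 0 (mod 76), i.e. 76 ∣ 42k. Since gcd(42, 76) = 2, dividing through by 2 this holds exactly when 38 ∣ 21k, and as gcd(21, 38) = 1, exactly when 38 ∣ k.
The smallest positive such k is 38.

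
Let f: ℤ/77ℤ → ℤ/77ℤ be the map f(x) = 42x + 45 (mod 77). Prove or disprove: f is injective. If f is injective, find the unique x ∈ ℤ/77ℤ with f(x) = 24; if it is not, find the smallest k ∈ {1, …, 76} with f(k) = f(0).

We have gcd(42, 77) = 7 > 1. Taking a = 0 and b = 11: f(0) = 45 and f(11) = 42·11 + 45 = 507 ≡ 45 (mod 77).
So f(0) = f(11) while 0 ≠ 11, therefore f is not injective.
Since f is not injective, we find the least positive k with f(k) = f(0): this means 42k ≡ 0 (mod 77), i.e. 77 ∣ 42k. Since gcd(42, 77) = 7, dividing through by 7 this holds exactly when 11 ∣ 6k, and as gcd(6, 11) = 1, exactly when 11 ∣ k.
The smallest positive such k is 11.

11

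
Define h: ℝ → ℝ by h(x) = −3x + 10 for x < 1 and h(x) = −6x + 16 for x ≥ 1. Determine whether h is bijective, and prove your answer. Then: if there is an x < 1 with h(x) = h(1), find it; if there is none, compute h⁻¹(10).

Both pieces are strictly decreasing (slopes −3 and −6), so each is injective on its own interval.
The left piece maps (−∞, 1) onto (7, ∞); the right piece maps [1, ∞) onto (−∞, 10].
These images overlap. In particular h(1) = 10 (right piece), and solving −3x + 10 = 10 on the left piece gives x = 0 < 1.
So h(0) = h(1) with 0 ≠ 1, and h is not injective, hence not bijective. This x = 0 is the requested value below 1.

0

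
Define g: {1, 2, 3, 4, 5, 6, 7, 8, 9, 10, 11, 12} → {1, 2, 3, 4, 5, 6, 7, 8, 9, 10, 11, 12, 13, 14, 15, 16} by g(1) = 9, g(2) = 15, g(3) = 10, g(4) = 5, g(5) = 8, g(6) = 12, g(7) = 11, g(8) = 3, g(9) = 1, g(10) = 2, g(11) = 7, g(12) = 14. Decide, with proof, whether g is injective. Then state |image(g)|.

The values g(1), …, g(12) are 9, 15, 10, 5, 8, 12, 11, 3, 1, 2, 7, 14 — all distinct.
So g(u) = g(v) only when u = v, and g is injective.
The image of g is {1, 2, 3, 5, 7, 8, 9, 10, 11, 12, 14, 15}, which has 12 elements.

12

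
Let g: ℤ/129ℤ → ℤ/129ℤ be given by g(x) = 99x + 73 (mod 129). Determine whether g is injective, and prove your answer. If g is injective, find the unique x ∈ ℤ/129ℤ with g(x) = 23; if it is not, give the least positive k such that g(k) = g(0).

43

We have gcd(99, 129) = 3 > 1. Taking a = 0 and b = 43: g(0) = 73 and g(43) = 99·43 + 73 = 4330 ≡ 73 (mod 129).
So g(0) = g(43) while 0 ≠ 43, therefore g is not injective.
Since g is not injective, we find the least positive k with g(k) = g(0): this means 99k ≡ 0 (mod 129), i.e. 129 ∣ 99k. Since gcd(99, 129) = 3, dividing through by 3 this holds exactly when 43 ∣ 33k, and as gcd(33, 43) = 1, exactly when 43 ∣ k.
The smallest positive such k is 43.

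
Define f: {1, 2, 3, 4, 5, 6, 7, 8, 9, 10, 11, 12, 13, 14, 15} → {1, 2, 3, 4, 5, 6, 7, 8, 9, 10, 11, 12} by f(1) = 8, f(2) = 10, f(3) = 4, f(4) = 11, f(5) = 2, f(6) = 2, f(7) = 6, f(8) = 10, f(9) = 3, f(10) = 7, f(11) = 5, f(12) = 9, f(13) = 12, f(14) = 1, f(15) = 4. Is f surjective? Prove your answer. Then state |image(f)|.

12

Every element of the codomain has a preimage: 1 = f(14), 2 = f(5), 3 = f(9), 4 = f(3), 5 = f(11), 6 = f(7), 7 = f(10), 8 = f(1), 9 = f(12), 10 = f(2), 11 = f(4), 12 = f(13).
Therefore f is surjective.
The image of f is {1, 2, 3, 4, 5, 6, 7, 8, 9, 10, 11, 12}, which has 12 elements.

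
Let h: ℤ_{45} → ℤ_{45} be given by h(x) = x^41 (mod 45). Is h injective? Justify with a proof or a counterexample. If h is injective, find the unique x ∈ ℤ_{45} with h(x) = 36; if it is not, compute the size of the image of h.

h(0) = 0^41 = 0.
h(15): Repeated squaring mod 45: 15^1 ≡ 15, 15^2 ≡ 15² = 225 ≡ 0, 15^4 ≡ 0² = 0, 15^8 ≡ 0² = 0, 15^16 ≡ 0² = 0, 15^32 ≡ 0² = 0. Since 41 = 32 + 8 + 1, 15^41 ≡ 0·0·15: 0·0 = 0, then 0·15 = 0. So 15^41 ≡ 0 (mod 45).
So h(0) = h(15) = 0 while 0 ≠ 15, thus h is not injective.
Since h is not injective, we determine |image(h)|. Computing x^41 mod 45 for each x (by repeated squaring, reducing mod 45 at every step), the values h(0), h(1), …, h(44) are: 0, 1, 32, 18, 34, 20, 36, 22, 8, 9, 10, 41, 27, 43, 29, 0, 31, 17, 18, 19, 5, 36, 7, 38, 9, 40, 26, 27, 28, 14, 0, 16, 2, 18, 4, 35, 36, 37, 23, 9, 25, 11, 27, 13, 44.
The distinct values are {0, 1, 2, 4, 5, 7, 8, 9, 10, 11, 13, 14, 16, 17, 18, 19, 20, 22, 23, 25, 26, 27, 28, 29, 31, 32, 34, 35, 36, 37, 38, 40, 41, 43, 44}; there are 35 of them.

35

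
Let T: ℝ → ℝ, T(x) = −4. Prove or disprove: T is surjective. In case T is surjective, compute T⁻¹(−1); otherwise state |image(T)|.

T(x) = −4 for all x, so −3 has no preimage and T is not surjective.
Since T is not surjective, we state |image(T)|: the image of T is {−4}, which has 1 element.

1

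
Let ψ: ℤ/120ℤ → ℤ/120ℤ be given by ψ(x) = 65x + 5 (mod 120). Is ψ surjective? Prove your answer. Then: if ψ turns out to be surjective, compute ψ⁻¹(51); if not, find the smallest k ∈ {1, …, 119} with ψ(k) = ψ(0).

24

Since gcd(65, 120) = 5, we have 65x ≡ 0 (mod 5) for all x, so ψ(x) ≡ 0 (mod 5).
But 1 ≢ 0 (mod 5), so 1 ∈ ℤ/120ℤ has no preimage. Hence ψ is not surjective.
Since ψ is not surjective, we find the least positive k with ψ(k) = ψ(0): this means 65k ≡ 0 (mod 120), i.e. 120 ∣ 65k. Since gcd(65, 120) = 5, dividing through by 5 this holds exactly when 24 ∣ 13k, and as gcd(13, 24) = 1, exactly when 24 ∣ k.
The smallest positive such k is 24.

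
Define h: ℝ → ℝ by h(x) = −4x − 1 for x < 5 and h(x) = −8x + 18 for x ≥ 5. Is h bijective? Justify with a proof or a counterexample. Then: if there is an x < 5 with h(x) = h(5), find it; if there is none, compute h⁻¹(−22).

Both pieces are strictly decreasing (slopes −4 and −8), so each is injective on its own interval.
The left piece maps (−∞, 5) onto (−21, ∞); the right piece maps [5, ∞) onto (−∞, −22].
The images leave a gap (−21 has no preimage), so h is not surjective, hence not bijective.
Because the two images are disjoint, no x < 5 has h(x) = h(5), so we compute h⁻¹(−22): −22 lies in (−∞, −22], so solve −8x + 18 = −22: x = (−22 − 18)/(−8) = 5.

5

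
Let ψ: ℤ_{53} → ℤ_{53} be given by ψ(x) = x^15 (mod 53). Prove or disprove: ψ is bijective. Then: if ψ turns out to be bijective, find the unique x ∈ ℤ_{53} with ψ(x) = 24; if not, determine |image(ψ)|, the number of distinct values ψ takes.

Since 53 is prime, the nonzero elements of ℤ_{53} form a cyclic group of order 52.
As gcd(15, 52) = 1, raising to the 15th power is a bijection on this group: if x_1^15 ≡ x_2^15 then (x_1x_2^{−1})^15 = 1, and the only element of order dividing gcd(15, 52) = 1 is 1, so x_1 = x_2.
With ψ(0) = 0 this makes ψ injective on all of ℤ_{53}, hence bijective (finite equal-size domain and codomain). In particular ψ is bijective.
Since ψ is bijective, we find the preimage of 24. The inverse of x ↦ x^15 on (ℤ_{53})^× is x ↦ x^7, because 15·7 = 105 = 2·52 + 1 ≡ 1 (mod 52) and x^{52} = 1 for x ≠ 0 (Fermat). So ψ⁻¹(24) = 24^7 mod 53.
Repeated squaring mod 53: 24^1 ≡ 24, 24^2 ≡ 24² = 576 ≡ 46, 24^4 ≡ 46² = 2116 ≡ 49. Since 7 = 4 + 2 + 1, 24^7 ≡ 49·46·24: 49·46 = 2254 ≡ 28, then 28·24 = 672 ≡ 36. So 24^7 ≡ 36 (mod 53).
Hence ψ⁻¹(24) = 36.

36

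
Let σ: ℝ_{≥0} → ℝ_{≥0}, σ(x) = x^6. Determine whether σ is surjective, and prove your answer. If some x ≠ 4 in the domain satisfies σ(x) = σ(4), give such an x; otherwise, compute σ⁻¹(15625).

For any y ∈ ℝ_{≥0}, x = y^{1/6} ∈ ℝ_{≥0} gives σ(x) = y, so σ is surjective.
Since x ↦ x^6 is strictly increasing on ℝ_{≥0}, it is injective there, so no x ≠ 4 in the domain has σ(x) = σ(4). We therefore compute σ⁻¹(15625) = 15625^{1/6} = 5 (indeed 5^6 = 15625).

5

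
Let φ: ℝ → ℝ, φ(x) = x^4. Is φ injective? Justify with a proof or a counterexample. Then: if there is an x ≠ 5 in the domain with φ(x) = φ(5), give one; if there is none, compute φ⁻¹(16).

-5

φ(5) = 625 = (−5)^4 = φ(−5) (since 4 is even), with 5 ≠ −5. So φ is not injective.
For the follow-up, such an x exists: taking x = −5 ∈ ℝ gives φ(−5) = 625 = φ(5) with −5 ≠ 5.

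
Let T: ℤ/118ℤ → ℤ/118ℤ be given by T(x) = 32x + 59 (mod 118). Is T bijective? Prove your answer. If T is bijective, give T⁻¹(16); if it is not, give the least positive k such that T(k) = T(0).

We have gcd(32, 118) = 2 > 1. Taking a = 0 and b = 59: T(0) = 59 and T(59) = 32·59 + 59 = 1947 ≡ 59 (mod 118).
So T(0) = T(59) while 0 ≠ 59, thus T is not injective, hence not bijective.
Since T is not bijective, we find the least positive k with T(k) = T(0): this means 32k ≡ 0 (mod 118), i.e. 118 ∣ 32k. Since gcd(32, 118) = 2, dividing through by 2 this holds exactly when 59 ∣ 16k, and as gcd(16, 59) = 1, exactly when 59 ∣ k.
The smallest positive such k is 59.

59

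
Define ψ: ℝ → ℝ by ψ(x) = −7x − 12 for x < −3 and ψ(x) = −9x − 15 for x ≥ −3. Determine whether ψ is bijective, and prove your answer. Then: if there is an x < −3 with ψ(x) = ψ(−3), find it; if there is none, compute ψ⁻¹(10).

-24/7

Both pieces are strictly decreasing (slopes −7 and −9), so each is injective on its own interval.
The left piece maps (−∞, −3) onto (9, ∞); the right piece maps [−3, ∞) onto (−∞, 12].
These images overlap. In particular ψ(−3) = 12 (right piece), and solving −7x − 12 = 12 on the left piece gives x = −24/7 < −3.
So ψ(−24/7) = ψ(−3) with −24/7 ≠ −3, and ψ is not injective, hence not bijective. This x = −24/7 is the requested value below −3.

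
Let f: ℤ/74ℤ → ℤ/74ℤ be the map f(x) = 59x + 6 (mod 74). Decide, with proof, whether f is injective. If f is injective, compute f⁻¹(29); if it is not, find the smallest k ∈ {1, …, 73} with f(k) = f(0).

Recall that f is injective when f(u) = f(v) forces u = v.
Suppose f(u) = f(v) in ℤ/74ℤ. Then 59u + 6 ≡ 59v + 6 (mod 74), therefore 59(u − v) ≡ 0 (mod 74).
Since gcd(59, 74) = 1, 59 is invertible modulo 74, therefore u − v ≡ 0 (mod 74), i.e. u = v.
Thus f is injective.
We now compute 59⁻¹ mod 74 explicitly. Euclid's algorithm: 74 = 1·59 + 15, 59 = 3·15 + 14, 15 = 1·14 + 1; back-substituting gives 1 = 69·59 − 55·74, so 59⁻¹ ≡ 69 (mod 74).
Since f is injective, we compute f⁻¹(29): solve 59x + 6 ≡ 29 (mod 74), i.e. 59x ≡ 23 (mod 74).
Multiplying by 59⁻¹ = 69 gives x ≡ 69·23 = 1587 = 21·74 + 33 ≡ 33 (mod 74).
Check: f(33) = 59·33 + 6 = 1953 = 26·74 + 29 ≡ 29 (mod 74).

33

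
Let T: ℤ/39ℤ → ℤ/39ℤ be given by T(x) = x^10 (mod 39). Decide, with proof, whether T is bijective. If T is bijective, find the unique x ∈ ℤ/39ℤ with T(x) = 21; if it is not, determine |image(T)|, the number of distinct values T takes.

14

T(5): Repeated squaring mod 39: 5^1 ≡ 5, 5^2 ≡ 5² = 25, 5^4 ≡ 25² = 625 ≡ 1, 5^8 ≡ 1² = 1. Since 10 = 8 + 2, 5^10 ≡ 1·25: 1·25 = 25. So 5^10 ≡ 25 (mod 39).
T(8): Repeated squaring mod 39: 8^1 ≡ 8, 8^2 ≡ 8² = 64 ≡ 25, 8^4 ≡ 25² = 625 ≡ 1, 8^8 ≡ 1² = 1. Since 10 = 8 + 2, 8^10 ≡ 1·25: 1·25 = 25. So 8^10 ≡ 25 (mod 39).
So T(5) = T(8) = 25 while 5 ≠ 8, hence T is not injective, hence not bijective.
Since T is not bijective, we determine |image(T)|. Computing x^10 mod 39 for each x (by repeated squaring, reducing mod 39 at every step), the values T(0), T(1), …, T(38) are: 0, 1, 10, 3, 22, 25, 30, 4, 25, 9, 16, 10, 27, 13, 1, 36, 16, 22, 12, 4, 4, 12, 22, 16, 36, 1, 13, 27, 10, 16, 9, 25, 4, 30, 25, 22, 3, 10, 1.
The distinct values are {0, 1, 3, 4, 9, 10, 12, 13, 16, 22, 25, 27, 30, 36}; there are 14 of them.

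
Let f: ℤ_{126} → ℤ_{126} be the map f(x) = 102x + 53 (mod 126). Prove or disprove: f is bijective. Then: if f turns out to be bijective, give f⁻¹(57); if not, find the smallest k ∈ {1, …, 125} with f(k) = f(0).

We have gcd(102, 126) = 6 > 1. Taking x_1 = 0 and x_2 = 21: f(0) = 53 and f(21) = 102·21 + 53 = 2195 ≡ 53 (mod 126).
So f(0) = f(21) while 0 ≠ 21, thus f is not injective, hence not bijective.
Since f is not bijective, we find the least positive k with f(k) = f(0): this means 102k ≡ 0 (mod 126), i.e. 126 ∣ 102k. Since gcd(102, 126) = 6, dividing through by 6 this holds exactly when 21 ∣ 17k, and as gcd(17, 21) = 1, exactly when 21 ∣ k.
The smallest positive such k is 21.

21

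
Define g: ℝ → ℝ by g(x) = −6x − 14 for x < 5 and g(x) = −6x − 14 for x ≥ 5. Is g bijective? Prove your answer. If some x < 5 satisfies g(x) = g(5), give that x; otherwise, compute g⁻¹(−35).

Both pieces are strictly decreasing (slopes −6 and −6), so each is injective on its own interval.
The left piece maps (−∞, 5) onto (−44, ∞); the right piece maps [5, ∞) onto (−∞, −44].
Since −44 = −44, the images partition ℝ: g is injective and surjective, hence bijective.
Because the two images are disjoint, no x < 5 has g(x) = g(5), so we compute g⁻¹(−35): −35 lies in (−44, ∞), so solve −6x − 14 = −35: x = (−35 + 14)/(−6) = 7/2.

7/2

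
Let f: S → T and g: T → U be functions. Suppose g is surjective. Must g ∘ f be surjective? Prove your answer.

No. Take S = {1}, T = U = {1, 2}, f(1) = 1, and g = identity (surjective).
Then (g ∘ f)(1) = 1, and 2 ∈ U has no preimage under g ∘ f, so g ∘ f is not surjective.

not surjective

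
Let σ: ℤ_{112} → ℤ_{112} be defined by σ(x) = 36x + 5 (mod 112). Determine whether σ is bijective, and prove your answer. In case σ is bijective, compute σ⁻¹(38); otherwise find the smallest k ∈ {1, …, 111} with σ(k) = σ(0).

28

Recall that σ is injective when σ(a) = σ(b) forces a = b.
We have gcd(36, 112) = 4 > 1. Taking a = 0 and b = 28: σ(0) = 5 and σ(28) = 36·28 + 5 = 1013 ≡ 5 (mod 112).
So σ(0) = σ(28) while 0 ≠ 28, hence σ is not injective, hence not bijective.
Since σ is not bijective, we find the least positive k with σ(k) = σ(0): this means 36k ≡ 0 (mod 112), i.e. 112 ∣ 36k. Since gcd(36, 112) = 4, dividing through by 4 this holds exactly when 28 ∣ 9k, and as gcd(9, 28) = 1, exactly when 28 ∣ k.
The smallest positive such k is 28.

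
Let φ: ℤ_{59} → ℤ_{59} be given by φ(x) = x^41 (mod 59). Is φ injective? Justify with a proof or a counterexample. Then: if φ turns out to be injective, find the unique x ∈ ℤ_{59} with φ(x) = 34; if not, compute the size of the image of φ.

Since 59 is prime, the nonzero elements of ℤ_{59} form a cyclic group of order 58.
As gcd(41, 58) = 1, raising to the 41st power is a bijection on this group: if u^41 ≡ v^41 then (uv^{−1})^41 = 1, and the only element of order dividing gcd(41, 58) = 1 is 1, so u = v.
With φ(0) = 0 this makes φ injective on all of ℤ_{59}, hence bijective (finite equal-size domain and codomain). In particular φ is injective.
Since φ is injective, we find the preimage of 34. The inverse of x ↦ x^41 on (ℤ_{59})^× is x ↦ x^17, because 41·17 = 697 = 12·58 + 1 ≡ 1 (mod 58) and x^{58} = 1 for x ≠ 0 (Fermat). So φ⁻¹(34) = 34^17 mod 59.
Repeated squaring mod 59: 34^1 ≡ 34, 34^2 ≡ 34² = 1156 ≡ 35, 34^4 ≡ 35² = 1225 ≡ 45, 34^8 ≡ 45² = 2025 ≡ 19, 34^16 ≡ 19² = 361 ≡ 7. Since 17 = 16 + 1, 34^17 ≡ 7·34: 7·34 = 238 ≡ 2. So 34^17 ≡ 2 (mod 59).
Hence φ⁻¹(34) = 2.

2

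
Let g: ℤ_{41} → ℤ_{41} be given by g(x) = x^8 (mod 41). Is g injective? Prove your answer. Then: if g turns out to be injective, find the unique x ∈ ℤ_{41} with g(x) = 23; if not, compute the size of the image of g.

g(1) = 1^8 = 1.
g(3): Repeated squaring mod 41: 3^1 ≡ 3, 3^2 ≡ 3² = 9, 3^4 ≡ 9² = 81 ≡ 40, 3^8 ≡ 40² = 1600 ≡ 1. So 3^8 ≡ 1 (mod 41).
So g(1) = g(3) = 1 while 1 ≠ 3, hence g is not injective.
Since g is not injective, we determine |image(g)|. Computing x^8 mod 41 for each x (by repeated squaring, reducing mod 41 at every step), the values g(0), g(1), …, g(40) are: 0, 1, 10, 1, 18, 18, 10, 37, 16, 1, 16, 16, 18, 10, 1, 18, 37, 16, 10, 37, 37, 37, 37, 10, 16, 37, 18, 1, 10, 18, 16, 16, 1, 16, 37, 10, 18, 18, 1, 10, 1.
The distinct values are {0, 1, 10, 16, 18, 37}; there are 6 of them.

6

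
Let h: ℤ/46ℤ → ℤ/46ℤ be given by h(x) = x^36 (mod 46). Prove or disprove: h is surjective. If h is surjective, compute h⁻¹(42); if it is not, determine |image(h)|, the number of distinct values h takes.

24

h(22): Repeated squaring mod 46: 22^1 ≡ 22, 22^2 ≡ 22² = 484 ≡ 24, 22^4 ≡ 24² = 576 ≡ 24, 22^8 ≡ 24² = 576 ≡ 24, 22^16 ≡ 24² = 576 ≡ 24, 22^32 ≡ 24² = 576 ≡ 24. Since 36 = 32 + 4, 22^36 ≡ 24·24: 24·24 = 576 ≡ 24. So 22^36 ≡ 24 (mod 46).
h(24): Repeated squaring mod 46: 24^1 ≡ 24, 24^2 ≡ 24² = 576 ≡ 24, 24^4 ≡ 24² = 576 ≡ 24, 24^8 ≡ 24² = 576 ≡ 24, 24^16 ≡ 24² = 576 ≡ 24, 24^32 ≡ 24² = 576 ≡ 24. Since 36 = 32 + 4, 24^36 ≡ 24·24: 24·24 = 576 ≡ 24. So 24^36 ≡ 24 (mod 46).
So h(22) = h(24) = 24 while 22 ≠ 24, thus h is not injective.
A non-injective map from the 46-element set ℤ/46ℤ to itself takes at most 45 distinct values, so it cannot be surjective. Therefore h is not surjective.
Since h is not surjective, we determine |image(h)|. Computing x^36 mod 46 for each x (by repeated squaring, reducing mod 46 at every step), the values h(0), h(1), …, h(45) are: 0, 1, 8, 27, 18, 13, 32, 25, 6, 39, 12, 3, 26, 35, 16, 29, 2, 9, 36, 41, 4, 31, 24, 23, 24, 31, 4, 41, 36, 9, 2, 29, 16, 35, 26, 3, 12, 39, 6, 25, 32, 13, 18, 27, 8, 1.
The distinct values are {0, 1, 2, 3, 4, 6, 8, 9, 12, 13, 16, 18, 23, 24, 25, 26, 27, 29, 31, 32, 35, 36, 39, 41}; there are 24 of them.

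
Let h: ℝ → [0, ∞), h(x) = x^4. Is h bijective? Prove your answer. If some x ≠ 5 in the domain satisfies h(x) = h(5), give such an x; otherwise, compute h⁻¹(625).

h(5) = 625 = (−5)^4 = h(−5) (since 4 is even), with 5 ≠ −5. So h is not injective, hence not bijective.
For the follow-up, such an x exists: taking x = −5 ∈ ℝ gives h(−5) = 625 = h(5) with −5 ≠ 5.

-5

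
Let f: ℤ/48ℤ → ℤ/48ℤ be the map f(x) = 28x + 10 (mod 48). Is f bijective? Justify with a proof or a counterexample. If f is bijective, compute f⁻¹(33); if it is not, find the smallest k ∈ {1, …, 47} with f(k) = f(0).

12

Recall that f is injective when f(x_1) = f(x_2) forces x_1 = x_2.
We have gcd(28, 48) = 4 > 1. Taking x_1 = 0 and x_2 = 12: f(0) = 10 and f(12) = 28·12 + 10 = 346 ≡ 10 (mod 48).
So f(0) = f(12) while 0 ≠ 12, hence f is not injective, hence not bijective.
Since f is not bijective, we find the least positive k with f(k) = f(0): this means 28k ≡ 0 (mod 48), i.e. 48 ∣ 28k. Since gcd(28, 48) = 4, dividing through by 4 this holds exactly when 12 ∣ 7k, and as gcd(7, 12) = 1, exactly when 12 ∣ k.
The smallest positive such k is 12.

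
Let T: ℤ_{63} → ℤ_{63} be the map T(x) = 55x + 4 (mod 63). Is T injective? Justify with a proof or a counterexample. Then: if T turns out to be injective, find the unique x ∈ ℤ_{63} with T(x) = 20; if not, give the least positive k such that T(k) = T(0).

61

Suppose T(u) = T(v) in ℤ_{63}. Then 55u + 4 ≡ 55v + 4 (mod 63), thus 55(u − v) ≡ 0 (mod 63).
Since gcd(55, 63) = 1, 55 is invertible modulo 63, hence u − v ≡ 0 (mod 63), i.e. u = v.
Thus T is injective.
We now compute 55⁻¹ mod 63 explicitly. Euclid's algorithm: 63 = 1·55 + 8, 55 = 6·8 + 7, 8 = 1·7 + 1; back-substituting gives 1 = 55·55 − 48·63, so 55⁻¹ ≡ 55 (mod 63).
Since T is injective, we find T⁻¹(20): we need 55x ≡ 20 − 4 ≡ 16 (mod 63). Using 55⁻¹ = 55: x ≡ 55·16 = 880 = 13·63 + 61, so x = 61.
Check: T(61) = 55·61 + 4 = 3359 = 53·63 + 20 ≡ 20 (mod 63).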